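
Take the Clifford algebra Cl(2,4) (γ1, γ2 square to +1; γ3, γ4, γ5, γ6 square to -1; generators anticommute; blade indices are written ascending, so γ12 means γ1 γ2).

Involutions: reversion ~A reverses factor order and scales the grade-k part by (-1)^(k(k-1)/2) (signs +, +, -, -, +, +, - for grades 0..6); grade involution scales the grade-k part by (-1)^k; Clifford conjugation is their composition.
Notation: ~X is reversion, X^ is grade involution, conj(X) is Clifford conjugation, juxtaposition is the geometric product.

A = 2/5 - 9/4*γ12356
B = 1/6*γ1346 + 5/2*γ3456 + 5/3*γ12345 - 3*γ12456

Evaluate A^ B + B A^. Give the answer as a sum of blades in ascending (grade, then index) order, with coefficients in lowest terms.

first term: -27/4*γ34 + 15/4*γ46 + 45/8*γ124 + 3/8*γ245 + 1/15*γ1346 + γ3456 + 2/3*γ12345 - 6/5*γ12456
second term: 27/4*γ34 - 15/4*γ46 - 45/8*γ124 - 3/8*γ245 + 1/15*γ1346 + γ3456 + 2/3*γ12345 - 6/5*γ12456
Answer: 2/15*γ1346 + 2*γ3456 + 4/3*γ12345 - 12/5*γ12456


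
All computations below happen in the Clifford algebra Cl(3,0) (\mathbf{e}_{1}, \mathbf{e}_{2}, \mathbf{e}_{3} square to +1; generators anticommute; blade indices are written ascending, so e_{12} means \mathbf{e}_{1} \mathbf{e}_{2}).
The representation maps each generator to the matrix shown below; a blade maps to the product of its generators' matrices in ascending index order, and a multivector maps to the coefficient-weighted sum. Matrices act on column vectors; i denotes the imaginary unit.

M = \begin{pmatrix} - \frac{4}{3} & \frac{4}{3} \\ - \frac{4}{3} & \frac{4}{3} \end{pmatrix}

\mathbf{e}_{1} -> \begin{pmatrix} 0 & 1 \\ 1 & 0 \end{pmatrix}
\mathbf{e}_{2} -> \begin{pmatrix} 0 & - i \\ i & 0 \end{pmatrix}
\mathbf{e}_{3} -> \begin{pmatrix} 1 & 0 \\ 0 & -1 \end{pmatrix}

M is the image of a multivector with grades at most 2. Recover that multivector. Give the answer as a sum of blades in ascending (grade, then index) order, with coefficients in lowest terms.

Method: 1, rho(e_{1}), rho(e_{2}), rho(e_{3}) form a trace-orthogonal basis of the 2x2 complex matrices (tr(X Y) = 2 if X = Y, else 0), so M = m0*1 + m1*rho(e_{1}) + m2*rho(e_{2}) + m3*rho(e_{3}) with m0 = tr(M)/2 = 0, m1 = tr(M rho(e_{1}))/2 = 0, m2 = tr(M rho(e_{2}))/2 = \frac{4 i}{3}, m3 = tr(M rho(e_{3}))/2 = - \frac{4}{3}.
Multiplying table entries, the bivector images are rho(e_{12}) = i*rho(e_{3}), rho(e_{13}) = -i*rho(e_{2}), rho(e_{23}) = i*rho(e_{1}); with real blade coefficients the real parts of m0..m3 are the coefficients of 1, e_{1}, e_{2}, e_{3} and the imaginary parts give the bivectors (e_{23}: Im m1, e_{13}: -Im m2, e_{12}: Im m3).
Answer: -\frac{4}{3} e_{3} - \frac{4}{3} e_{13}


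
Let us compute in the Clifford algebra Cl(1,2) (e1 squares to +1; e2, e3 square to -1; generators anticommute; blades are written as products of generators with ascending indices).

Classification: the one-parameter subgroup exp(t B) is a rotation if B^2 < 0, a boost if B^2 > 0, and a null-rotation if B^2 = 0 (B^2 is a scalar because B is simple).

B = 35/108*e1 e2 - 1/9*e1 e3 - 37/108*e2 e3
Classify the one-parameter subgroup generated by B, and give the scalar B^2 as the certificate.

B^2 term by term: the squares give (35/108)^2*(e1 e2)^2 + (-1/9)^2*(e1 e3)^2 + (-37/108)^2*(e2 e3)^2 = 1225/11664*(+1) + 1/81*(+1) + 1369/11664*(-1) = 0 (each basis 2-blade squares to minus the product of its generators' squares); cross terms between blades sharing an index anticommute and cancel. So B^2 = 0.
Answer: null-rotation, certificate B^2 = 0. No conjugation can change B^2 = 0; the sign gives the class.


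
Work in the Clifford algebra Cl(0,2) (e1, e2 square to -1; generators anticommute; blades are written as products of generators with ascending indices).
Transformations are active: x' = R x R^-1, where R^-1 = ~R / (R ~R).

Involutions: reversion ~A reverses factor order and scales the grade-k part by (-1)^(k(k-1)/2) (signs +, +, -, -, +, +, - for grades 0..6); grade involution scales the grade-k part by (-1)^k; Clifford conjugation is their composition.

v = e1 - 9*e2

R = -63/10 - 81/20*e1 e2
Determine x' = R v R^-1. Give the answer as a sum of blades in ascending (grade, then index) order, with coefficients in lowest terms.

~R = -63/10 + 81/20*e1 e2, and R ~R = 22437/400, so R^-1 = ~R / (22437/400).
R v = -171/4*e1 + 1053/20*e2
Answer: 2383/277*e1 - 783/277*e2


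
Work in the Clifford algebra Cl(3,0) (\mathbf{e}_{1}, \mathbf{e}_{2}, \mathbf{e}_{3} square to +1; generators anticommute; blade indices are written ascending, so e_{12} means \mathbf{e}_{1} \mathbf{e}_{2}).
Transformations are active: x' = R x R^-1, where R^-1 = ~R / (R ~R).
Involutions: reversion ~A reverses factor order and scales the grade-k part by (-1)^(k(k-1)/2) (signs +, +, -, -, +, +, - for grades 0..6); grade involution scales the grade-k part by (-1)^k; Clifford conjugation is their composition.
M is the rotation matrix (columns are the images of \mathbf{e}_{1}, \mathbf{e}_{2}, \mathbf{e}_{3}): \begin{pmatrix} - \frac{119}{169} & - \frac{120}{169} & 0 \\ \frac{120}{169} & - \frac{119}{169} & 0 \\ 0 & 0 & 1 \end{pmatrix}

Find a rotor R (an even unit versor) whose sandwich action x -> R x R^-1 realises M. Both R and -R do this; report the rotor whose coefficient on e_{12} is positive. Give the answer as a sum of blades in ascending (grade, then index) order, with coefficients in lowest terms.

Method: write R = a + b12*e_{12} + b13*e_{13} + b23*e_{23} with a^2 + b12^2 + b13^2 + b23^2 = 1 (so R^-1 = ~R). Expanding the columns R e_j ~R gives tr M = 4a^2 - 1 and, from the antisymmetric part, M21 - M12 = -4a*b12, M13 - M31 = 4a*b13, M32 - M23 = -4a*b23.
Here tr M = -\frac{69}{169}, so a^2 = (1 + tr M)/4 = \frac{25}{169} and a = ±\frac{5}{13}. Taking a = \frac{5}{13}: M21 - M12 = \frac{240}{169}, M13 - M31 = 0, M32 - M23 = 0, giving b12 = -\frac{12}{13}, b13 = 0, b23 = 0, i.e. R = \frac{5}{13} - \frac{12}{13} e_{12}.
Its e_{12} coefficient is negative, so report the other preimage -R.
Answer: -\frac{5}{13} + \frac{12}{13} e_{12}. Sheet selection: the two-to-one cover makes ±R indistinguishable at the matrix level (trace -\frac{69}{169}), so uniqueness comes from the required sign on e_{12}.


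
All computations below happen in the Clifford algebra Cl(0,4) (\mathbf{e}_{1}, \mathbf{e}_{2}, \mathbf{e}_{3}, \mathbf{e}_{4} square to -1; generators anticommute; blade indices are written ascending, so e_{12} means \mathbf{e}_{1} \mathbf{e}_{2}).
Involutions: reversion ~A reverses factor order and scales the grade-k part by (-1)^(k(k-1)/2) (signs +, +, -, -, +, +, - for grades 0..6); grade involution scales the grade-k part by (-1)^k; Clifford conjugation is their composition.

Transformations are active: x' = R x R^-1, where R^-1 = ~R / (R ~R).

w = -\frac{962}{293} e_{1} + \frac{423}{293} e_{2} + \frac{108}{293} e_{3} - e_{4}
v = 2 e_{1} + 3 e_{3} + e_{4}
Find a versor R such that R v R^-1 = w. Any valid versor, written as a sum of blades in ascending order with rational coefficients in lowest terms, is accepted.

Here q(v) = q(w) = -14; the classical choice R = v + w = -\frac{376}{293} e_{1} + \frac{423}{293} e_{2} + \frac{987}{293} e_{3} then realises v -> w under the sandwich.
Answer: -\frac{376}{293} e_{1} + \frac{423}{293} e_{2} + \frac{987}{293} e_{3}


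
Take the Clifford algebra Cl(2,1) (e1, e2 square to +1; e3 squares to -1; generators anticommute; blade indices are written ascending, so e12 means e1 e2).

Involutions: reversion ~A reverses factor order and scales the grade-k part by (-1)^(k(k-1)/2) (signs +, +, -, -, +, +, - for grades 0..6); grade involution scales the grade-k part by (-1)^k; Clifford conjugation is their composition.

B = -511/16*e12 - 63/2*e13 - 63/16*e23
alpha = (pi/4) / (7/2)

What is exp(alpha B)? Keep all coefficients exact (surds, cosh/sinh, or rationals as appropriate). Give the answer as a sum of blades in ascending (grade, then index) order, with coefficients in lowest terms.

B^2 term by term: the squares give (-511/16)^2*(e12)^2 + (-63/2)^2*(e13)^2 + (-63/16)^2*(e23)^2 = 261121/256*(-1) + 3969/4*(+1) + 3969/256*(+1) = -49/4 (each basis 2-blade squares to minus the product of its generators' squares); cross terms between blades sharing an index anticommute and cancel. So B^2 = -49/4.
B^2 = -49/4 — the negative square puts this in the circular regime; l = 7/2, alpha*l = pi/4, so exp(alpha B) = cos(pi/4) + (sin(pi/4)/(7/2))*B = sqrt(2)/2 + (sqrt(2)/7)*B.
Answer: sqrt(2)/2 - 73*sqrt(2)/16*e12 - 9*sqrt(2)/2*e13 - 9*sqrt(2)/16*e23


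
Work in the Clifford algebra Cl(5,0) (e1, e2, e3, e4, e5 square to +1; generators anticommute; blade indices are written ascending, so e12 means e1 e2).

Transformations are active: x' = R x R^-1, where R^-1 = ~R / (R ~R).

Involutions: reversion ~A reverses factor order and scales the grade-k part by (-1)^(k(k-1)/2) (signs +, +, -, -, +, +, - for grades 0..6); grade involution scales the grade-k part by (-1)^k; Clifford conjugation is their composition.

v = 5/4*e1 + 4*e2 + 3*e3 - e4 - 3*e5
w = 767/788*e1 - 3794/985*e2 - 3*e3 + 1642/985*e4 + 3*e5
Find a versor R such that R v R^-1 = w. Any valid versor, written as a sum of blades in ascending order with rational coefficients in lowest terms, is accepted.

Here q(v) = q(w) = 585/16; the classical choice R = v + w = 438/197*e1 + 146/985*e2 + 657/985*e4 then realises v -> w under the sandwich.
Answer: 438/197*e1 + 146/985*e2 + 657/985*e4


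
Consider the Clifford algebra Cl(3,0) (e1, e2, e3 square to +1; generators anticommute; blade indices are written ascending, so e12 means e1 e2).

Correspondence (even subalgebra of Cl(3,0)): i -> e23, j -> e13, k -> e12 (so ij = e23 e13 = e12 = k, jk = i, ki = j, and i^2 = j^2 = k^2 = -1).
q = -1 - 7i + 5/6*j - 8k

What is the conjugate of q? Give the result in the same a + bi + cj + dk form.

In blades: q = -1 - 8*e12 + 5/6*e13 - 7*e23.
Quaternion conjugation is reversion on the even subalgebra: the scalar is fixed and every grade-2 blade flips sign, giving -1 + 8*e12 - 5/6*e13 + 7*e23; translating back:
Answer: -1 + 7i - 5/6*j + 8k


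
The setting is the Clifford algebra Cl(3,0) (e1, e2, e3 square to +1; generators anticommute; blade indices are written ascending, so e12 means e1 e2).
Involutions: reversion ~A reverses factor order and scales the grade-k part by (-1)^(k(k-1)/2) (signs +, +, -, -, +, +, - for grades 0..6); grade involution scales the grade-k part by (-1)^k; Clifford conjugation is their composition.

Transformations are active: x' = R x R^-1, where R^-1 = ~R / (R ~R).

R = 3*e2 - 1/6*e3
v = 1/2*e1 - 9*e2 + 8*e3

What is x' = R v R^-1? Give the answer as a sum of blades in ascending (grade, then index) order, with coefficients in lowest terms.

~R = 3*e2 - 1/6*e3, and R ~R = 325/36, so R^-1 = ~R / (325/36).
R v = -85/3 - 3/2*e12 + 1/12*e13 + 45/2*e23
Answer: -1/2*e1 - 639/65*e2 - 452/65*e3


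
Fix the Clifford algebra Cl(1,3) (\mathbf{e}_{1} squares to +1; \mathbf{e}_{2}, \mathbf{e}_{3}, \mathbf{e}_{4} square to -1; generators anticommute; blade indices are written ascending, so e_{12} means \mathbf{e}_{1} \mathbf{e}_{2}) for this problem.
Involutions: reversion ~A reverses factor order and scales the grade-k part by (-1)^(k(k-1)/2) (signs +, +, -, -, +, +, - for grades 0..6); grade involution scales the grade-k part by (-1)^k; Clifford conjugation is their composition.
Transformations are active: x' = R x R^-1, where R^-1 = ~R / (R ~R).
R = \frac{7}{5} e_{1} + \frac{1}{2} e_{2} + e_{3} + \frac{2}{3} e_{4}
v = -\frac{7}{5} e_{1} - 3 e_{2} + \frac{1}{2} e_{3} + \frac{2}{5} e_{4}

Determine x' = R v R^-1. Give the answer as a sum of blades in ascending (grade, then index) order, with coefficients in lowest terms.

~R = \frac{7}{5} e_{1} + \frac{1}{2} e_{2} + e_{3} + \frac{2}{3} e_{4}, and R ~R = \frac{239}{900}, so R^-1 = ~R / (\frac{239}{900}).
R v = -\frac{92}{75} - \frac{7}{2} e_{12} + \frac{21}{10} e_{13} + \frac{112}{75} e_{14} + \frac{13}{4} e_{23} + \frac{11}{5} e_{24} + \frac{1}{15} e_{34}
Answer: -\frac{13783}{1195} e_{1} - \frac{387}{239} e_{2} - \frac{4655}{478} e_{3} - \frac{7838}{1195} e_{4}


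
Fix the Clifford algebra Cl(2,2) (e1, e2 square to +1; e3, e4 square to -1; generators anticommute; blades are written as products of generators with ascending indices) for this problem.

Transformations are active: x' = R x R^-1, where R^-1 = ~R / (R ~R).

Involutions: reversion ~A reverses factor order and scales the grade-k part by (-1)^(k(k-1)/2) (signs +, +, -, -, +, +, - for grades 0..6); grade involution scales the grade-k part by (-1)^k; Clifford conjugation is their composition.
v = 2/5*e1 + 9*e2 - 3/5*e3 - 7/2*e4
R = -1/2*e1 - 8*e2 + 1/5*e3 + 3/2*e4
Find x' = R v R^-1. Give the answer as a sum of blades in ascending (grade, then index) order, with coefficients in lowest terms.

~R = -1/2*e1 - 8*e2 + 1/5*e3 + 3/2*e4, and R ~R = 1549/25, so R^-1 = ~R / (1549/25).
R v = -6683/100 - 13/10*e1 e2 + 11/50*e1 e3 + 23/20*e1 e4 + 3*e2 e3 + 29/2*e2 e4 + 1/5*e3 e4
Answer: 21023/30980*e1 + 12791/1549*e2 + 2611/15490*e3 + 1637/6196*e4


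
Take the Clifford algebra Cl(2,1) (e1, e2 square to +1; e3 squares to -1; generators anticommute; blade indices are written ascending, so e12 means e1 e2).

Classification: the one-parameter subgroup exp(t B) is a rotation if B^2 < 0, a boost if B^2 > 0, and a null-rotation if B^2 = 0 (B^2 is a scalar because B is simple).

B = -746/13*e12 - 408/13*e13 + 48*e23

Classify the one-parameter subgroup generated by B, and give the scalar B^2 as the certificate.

B^2 term by term: the squares give (-746/13)^2*(e12)^2 + (-408/13)^2*(e13)^2 + (48)^2*(e23)^2 = 556516/169*(-1) + 166464/169*(+1) + 2304*(+1) = -4 (each basis 2-blade squares to minus the product of its generators' squares); cross terms between blades sharing an index anticommute and cancel. So B^2 = -4.
Answer: rotation, certificate B^2 = -4. The scalar -4 is the complete invariant here: its sign names the subgroup type.


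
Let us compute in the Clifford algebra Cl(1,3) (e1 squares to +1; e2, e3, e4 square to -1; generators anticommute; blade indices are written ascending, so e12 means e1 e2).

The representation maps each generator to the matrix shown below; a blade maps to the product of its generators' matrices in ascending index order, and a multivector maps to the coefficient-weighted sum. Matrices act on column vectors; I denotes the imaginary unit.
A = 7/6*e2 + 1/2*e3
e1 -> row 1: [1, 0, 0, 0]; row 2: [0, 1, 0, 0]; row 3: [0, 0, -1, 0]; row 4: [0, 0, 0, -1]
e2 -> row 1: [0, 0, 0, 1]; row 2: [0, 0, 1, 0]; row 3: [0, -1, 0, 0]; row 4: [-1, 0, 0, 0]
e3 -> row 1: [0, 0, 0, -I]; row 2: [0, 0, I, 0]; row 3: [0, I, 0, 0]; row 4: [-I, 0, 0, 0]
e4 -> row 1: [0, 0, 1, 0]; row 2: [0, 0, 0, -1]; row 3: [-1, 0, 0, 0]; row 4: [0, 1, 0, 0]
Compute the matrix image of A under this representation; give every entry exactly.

M = (7/6)*rho(e2) + (1/2)*rho(e3), summed entrywise:
Answer: row 1: [0, 0, 0, 7/6 - I/2]; row 2: [0, 0, 7/6 + I/2, 0]; row 3: [0, -7/6 + I/2, 0, 0]; row 4: [-7/6 - I/2, 0, 0, 0]


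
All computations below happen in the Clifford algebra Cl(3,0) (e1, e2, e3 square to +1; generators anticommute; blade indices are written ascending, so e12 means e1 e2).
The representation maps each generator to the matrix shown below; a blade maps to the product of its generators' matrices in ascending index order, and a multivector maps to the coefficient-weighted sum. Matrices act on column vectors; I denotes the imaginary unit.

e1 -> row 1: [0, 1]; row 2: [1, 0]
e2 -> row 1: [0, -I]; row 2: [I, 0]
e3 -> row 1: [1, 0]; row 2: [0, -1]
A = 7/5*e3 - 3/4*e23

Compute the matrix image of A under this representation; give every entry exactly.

Bivector images (products of the table entries): rho(e23) = rho(e2)rho(e3) = row 1: [0, I]; row 2: [I, 0].
M = (7/5)*rho(e3) + (-3/4)*rho(e23), summed entrywise:
Answer: row 1: [7/5, -3*I/4]; row 2: [-3*I/4, -7/5]


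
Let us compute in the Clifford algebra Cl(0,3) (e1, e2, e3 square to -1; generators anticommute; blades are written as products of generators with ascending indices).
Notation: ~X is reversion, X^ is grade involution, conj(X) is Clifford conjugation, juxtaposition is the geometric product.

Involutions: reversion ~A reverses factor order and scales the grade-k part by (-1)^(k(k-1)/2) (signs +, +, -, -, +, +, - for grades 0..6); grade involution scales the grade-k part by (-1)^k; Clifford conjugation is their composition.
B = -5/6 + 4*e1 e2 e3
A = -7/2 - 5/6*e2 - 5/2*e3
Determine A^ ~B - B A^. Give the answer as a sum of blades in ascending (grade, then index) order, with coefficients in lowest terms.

first term: 35/12 - 25/36*e2 - 25/12*e3 + 10*e1 e2 - 10/3*e1 e3 + 14*e1 e2 e3
second term: 35/12 - 25/36*e2 - 25/12*e3 - 10*e1 e2 + 10/3*e1 e3 - 14*e1 e2 e3
Answer: 20*e1 e2 - 20/3*e1 e3 + 28*e1 e2 e3


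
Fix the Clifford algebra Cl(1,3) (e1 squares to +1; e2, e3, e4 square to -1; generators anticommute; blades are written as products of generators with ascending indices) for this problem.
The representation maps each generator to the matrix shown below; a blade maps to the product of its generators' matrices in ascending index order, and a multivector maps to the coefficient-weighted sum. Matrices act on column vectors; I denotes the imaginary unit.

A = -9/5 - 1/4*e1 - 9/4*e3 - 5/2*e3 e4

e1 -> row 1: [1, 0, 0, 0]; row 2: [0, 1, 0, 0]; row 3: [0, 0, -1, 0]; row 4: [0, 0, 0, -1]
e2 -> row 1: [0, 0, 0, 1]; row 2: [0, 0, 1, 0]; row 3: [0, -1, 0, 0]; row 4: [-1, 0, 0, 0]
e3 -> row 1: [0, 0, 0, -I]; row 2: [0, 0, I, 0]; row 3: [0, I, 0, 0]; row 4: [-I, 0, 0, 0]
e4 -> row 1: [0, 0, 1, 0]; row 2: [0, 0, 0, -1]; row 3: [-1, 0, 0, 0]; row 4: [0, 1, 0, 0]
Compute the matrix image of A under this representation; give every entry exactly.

Bivector images (products of the table entries): rho(e3 e4) = rho(e3)rho(e4) = row 1: [0, -I, 0, 0]; row 2: [-I, 0, 0, 0]; row 3: [0, 0, 0, -I]; row 4: [0, 0, -I, 0].
M = (-9/5)*1 + (-1/4)*rho(e1) + (-9/4)*rho(e3) + (-5/2)*rho(e3 e4), summed entrywise (1 is the identity matrix):
Answer: row 1: [-41/20, 5*I/2, 0, 9*I/4]; row 2: [5*I/2, -41/20, -9*I/4, 0]; row 3: [0, -9*I/4, -31/20, 5*I/2]; row 4: [9*I/4, 0, 5*I/2, -31/20]


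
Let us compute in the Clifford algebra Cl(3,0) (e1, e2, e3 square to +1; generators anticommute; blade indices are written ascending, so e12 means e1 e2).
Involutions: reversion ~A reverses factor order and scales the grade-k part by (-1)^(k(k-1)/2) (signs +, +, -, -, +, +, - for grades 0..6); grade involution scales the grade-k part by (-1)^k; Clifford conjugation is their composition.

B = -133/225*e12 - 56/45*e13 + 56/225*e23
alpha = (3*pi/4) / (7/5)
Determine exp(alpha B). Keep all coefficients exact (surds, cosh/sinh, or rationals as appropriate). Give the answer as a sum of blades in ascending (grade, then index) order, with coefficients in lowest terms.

B^2 term by term: the squares give (-133/225)^2*(e12)^2 + (-56/45)^2*(e13)^2 + (56/225)^2*(e23)^2 = 17689/50625*(-1) + 3136/2025*(-1) + 3136/50625*(-1) = -49/25 (each basis 2-blade squares to minus the product of its generators' squares); cross terms between blades sharing an index anticommute and cancel. So B^2 = -49/25.
B^2 = -49/25 — the negative square puts this in the circular regime; l = 7/5, alpha*l = 3*pi/4, so exp(alpha B) = cos(3*pi/4) + (sin(3*pi/4)/(7/5))*B = -sqrt(2)/2 + (5*sqrt(2)/14)*B.
Answer: -sqrt(2)/2 - 19*sqrt(2)/90*e12 - 4*sqrt(2)/9*e13 + 4*sqrt(2)/45*e23


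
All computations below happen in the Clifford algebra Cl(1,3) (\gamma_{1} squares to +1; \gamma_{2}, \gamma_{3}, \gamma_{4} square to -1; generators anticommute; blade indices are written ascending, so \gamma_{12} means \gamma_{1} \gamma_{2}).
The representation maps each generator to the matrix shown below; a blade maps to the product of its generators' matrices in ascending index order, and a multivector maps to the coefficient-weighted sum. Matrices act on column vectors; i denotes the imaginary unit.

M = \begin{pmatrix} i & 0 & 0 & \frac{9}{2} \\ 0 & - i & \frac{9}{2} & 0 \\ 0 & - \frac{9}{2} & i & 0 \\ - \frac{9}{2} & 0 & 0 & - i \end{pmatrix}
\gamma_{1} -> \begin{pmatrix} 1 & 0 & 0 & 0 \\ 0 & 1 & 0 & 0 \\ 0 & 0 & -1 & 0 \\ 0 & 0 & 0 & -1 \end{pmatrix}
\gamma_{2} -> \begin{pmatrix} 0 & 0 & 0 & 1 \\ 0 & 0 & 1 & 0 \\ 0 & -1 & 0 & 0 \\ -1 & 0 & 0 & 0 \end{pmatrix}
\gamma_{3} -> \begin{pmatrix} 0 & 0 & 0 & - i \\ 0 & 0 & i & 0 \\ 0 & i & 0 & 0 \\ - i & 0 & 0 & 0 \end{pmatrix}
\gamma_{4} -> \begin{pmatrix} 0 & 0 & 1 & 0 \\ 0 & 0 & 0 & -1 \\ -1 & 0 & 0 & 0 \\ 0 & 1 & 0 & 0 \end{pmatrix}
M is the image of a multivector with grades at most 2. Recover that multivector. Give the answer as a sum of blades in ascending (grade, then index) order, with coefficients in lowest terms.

Method: the blade images are trace-orthogonal — tr(rho(e_A) rho(e_B)^-1) = 4 if A = B and 0 otherwise — and rho(e_A)^-1 = (e_A)^2 * rho(e_A) with (e_A)^2 = +1 or -1, so the coefficient of e_A in the preimage is (e_A)^2 * tr(M rho(e_A))/4.
Nonzero projections over blades of grade <= 2: \gamma_{2}: (\gamma_{2})^2 = -1, tr(M rho(\gamma_{2})) = -18, coefficient \frac{9}{2}; \gamma_{23}: (\gamma_{23})^2 = -1, tr(M rho(\gamma_{23})) = 4, coefficient -1. Every other blade of grade <= 2 projects to 0.
Answer: \frac{9}{2} \gamma_{2} - \gamma_{23}


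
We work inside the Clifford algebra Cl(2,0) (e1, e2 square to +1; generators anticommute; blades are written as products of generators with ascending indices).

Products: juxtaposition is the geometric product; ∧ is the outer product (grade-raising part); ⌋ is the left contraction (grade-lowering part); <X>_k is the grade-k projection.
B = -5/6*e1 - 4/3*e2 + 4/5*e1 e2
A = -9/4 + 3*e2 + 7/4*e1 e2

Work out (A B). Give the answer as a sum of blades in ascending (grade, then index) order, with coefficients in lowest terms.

step 1: -27/5 - 343/120*e1 + 107/24*e2 + 7/10*e1 e2
Answer: -27/5 - 343/120*e1 + 107/24*e2 + 7/10*e1 e2


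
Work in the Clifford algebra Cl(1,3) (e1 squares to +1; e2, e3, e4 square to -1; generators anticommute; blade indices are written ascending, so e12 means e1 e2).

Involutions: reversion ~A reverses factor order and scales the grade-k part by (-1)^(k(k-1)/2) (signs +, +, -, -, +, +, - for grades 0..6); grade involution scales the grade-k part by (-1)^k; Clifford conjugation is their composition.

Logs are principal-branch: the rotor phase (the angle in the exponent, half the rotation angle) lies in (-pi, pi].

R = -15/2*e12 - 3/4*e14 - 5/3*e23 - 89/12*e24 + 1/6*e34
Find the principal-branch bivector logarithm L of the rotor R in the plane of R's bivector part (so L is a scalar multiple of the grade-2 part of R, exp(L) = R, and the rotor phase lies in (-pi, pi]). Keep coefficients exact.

The scalar part of R is 0, and that scalar determines the rotor phase on the principal branch; recovering the unit plane as bivector-part over sine of the phase gives L = phase * plane.
Concretely: cos(phase) = 0 gives phase = ±pi/2, and since phase/sin(phase) is even the sign is immaterial: L = (phase/sin(phase)) * <R>_2 = (pi/2) * <R>_2.
Answer: -15*pi/4*e12 - 3*pi/8*e14 - 5*pi/6*e23 - 89*pi/24*e24 + pi/12*e34


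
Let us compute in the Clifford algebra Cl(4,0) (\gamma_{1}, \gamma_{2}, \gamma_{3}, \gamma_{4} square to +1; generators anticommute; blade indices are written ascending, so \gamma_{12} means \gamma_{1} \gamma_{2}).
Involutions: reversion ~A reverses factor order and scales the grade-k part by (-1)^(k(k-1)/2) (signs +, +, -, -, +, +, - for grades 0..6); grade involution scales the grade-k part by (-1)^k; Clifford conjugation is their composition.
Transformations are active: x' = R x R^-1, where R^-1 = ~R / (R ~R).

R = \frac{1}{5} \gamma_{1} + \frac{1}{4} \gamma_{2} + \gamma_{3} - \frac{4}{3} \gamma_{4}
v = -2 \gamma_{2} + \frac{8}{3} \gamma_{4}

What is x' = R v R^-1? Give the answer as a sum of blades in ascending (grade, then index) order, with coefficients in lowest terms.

~R = \frac{1}{5} \gamma_{1} + \frac{1}{4} \gamma_{2} + \gamma_{3} - \frac{4}{3} \gamma_{4}, and R ~R = \frac{10369}{3600}, so R^-1 = ~R / (\frac{10369}{3600}).
R v = -\frac{73}{18} - \frac{2}{5} \gamma_{12} + \frac{8}{15} \gamma_{14} + 2 \gamma_{23} - 2 \gamma_{24} + \frac{8}{3} \gamma_{34}
Answer: -\frac{5840}{10369} \gamma_{1} + \frac{13438}{10369} \gamma_{2} - \frac{29200}{10369} \gamma_{3} + \frac{33848}{31107} \gamma_{4}


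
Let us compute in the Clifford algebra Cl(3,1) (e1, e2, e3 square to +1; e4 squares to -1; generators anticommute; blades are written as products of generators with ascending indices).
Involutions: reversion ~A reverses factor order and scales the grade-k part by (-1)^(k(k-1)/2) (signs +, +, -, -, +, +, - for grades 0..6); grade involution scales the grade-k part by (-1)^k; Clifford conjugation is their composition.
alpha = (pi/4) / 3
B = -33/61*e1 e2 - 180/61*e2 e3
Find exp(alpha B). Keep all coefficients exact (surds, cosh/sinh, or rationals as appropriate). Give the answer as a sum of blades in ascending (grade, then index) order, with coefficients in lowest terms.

B^2 term by term: the squares give (-33/61)^2*(e1 e2)^2 + (-180/61)^2*(e2 e3)^2 = 1089/3721*(-1) + 32400/3721*(-1) = -9 (each basis 2-blade squares to minus the product of its generators' squares); cross terms between blades sharing an index anticommute and cancel. So B^2 = -9.
B^2 = -9 — a negative square means the series sums to a rotation: l = 3, alpha*l = pi/4, so exp(alpha B) = cos(pi/4) + (sin(pi/4)/3)*B = sqrt(2)/2 + (sqrt(2)/6)*B.
Answer: sqrt(2)/2 - 11*sqrt(2)/122*e1 e2 - 30*sqrt(2)/61*e2 e3


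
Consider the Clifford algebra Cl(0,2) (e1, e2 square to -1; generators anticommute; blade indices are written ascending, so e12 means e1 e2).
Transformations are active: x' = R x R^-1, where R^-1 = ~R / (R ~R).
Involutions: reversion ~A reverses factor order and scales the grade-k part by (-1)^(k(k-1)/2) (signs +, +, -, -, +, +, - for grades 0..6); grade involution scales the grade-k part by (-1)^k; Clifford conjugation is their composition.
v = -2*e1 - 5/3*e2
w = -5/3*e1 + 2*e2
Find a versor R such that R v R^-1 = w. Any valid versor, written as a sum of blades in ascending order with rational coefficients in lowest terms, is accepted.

Why this works: both vectors square to -61/9, so q(v) = q(w) and R = v + w = -11/3*e1 + 1/3*e2 carries v to w — its own direction survives, the complement (v - w)/2 flips.
Answer: -11/3*e1 + 1/3*e2


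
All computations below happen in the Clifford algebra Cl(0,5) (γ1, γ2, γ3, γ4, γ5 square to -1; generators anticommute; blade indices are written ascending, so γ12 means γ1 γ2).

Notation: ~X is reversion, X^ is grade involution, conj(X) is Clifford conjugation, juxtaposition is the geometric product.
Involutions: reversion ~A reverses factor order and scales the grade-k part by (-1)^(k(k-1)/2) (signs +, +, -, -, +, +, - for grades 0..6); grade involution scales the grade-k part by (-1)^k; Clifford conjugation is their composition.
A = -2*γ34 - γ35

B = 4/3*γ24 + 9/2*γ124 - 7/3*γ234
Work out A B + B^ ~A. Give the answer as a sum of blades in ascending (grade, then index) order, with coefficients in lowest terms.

first term: -14/3*γ2 + 8/3*γ23 + 9*γ123 - 7/3*γ245 + 4/3*γ2345 + 9/2*γ12345
second term: -14/3*γ2 + 8/3*γ23 - 9*γ123 + 7/3*γ245 - 4/3*γ2345 + 9/2*γ12345
Answer: -28/3*γ2 + 16/3*γ23 + 9*γ12345


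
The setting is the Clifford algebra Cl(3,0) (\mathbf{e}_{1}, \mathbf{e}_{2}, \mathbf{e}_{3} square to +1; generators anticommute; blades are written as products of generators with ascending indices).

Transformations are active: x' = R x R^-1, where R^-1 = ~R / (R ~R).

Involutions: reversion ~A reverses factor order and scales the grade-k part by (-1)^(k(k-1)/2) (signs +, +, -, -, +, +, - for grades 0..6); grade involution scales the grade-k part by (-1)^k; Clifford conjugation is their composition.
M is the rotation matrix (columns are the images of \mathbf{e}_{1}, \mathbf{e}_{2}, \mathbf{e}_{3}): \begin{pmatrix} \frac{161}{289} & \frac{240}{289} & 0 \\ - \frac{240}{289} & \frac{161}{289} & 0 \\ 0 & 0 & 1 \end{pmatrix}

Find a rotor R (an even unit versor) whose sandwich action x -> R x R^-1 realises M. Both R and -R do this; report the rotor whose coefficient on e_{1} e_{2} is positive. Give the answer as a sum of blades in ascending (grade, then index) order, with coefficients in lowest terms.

Method: write R = a + b12*e_{1} e_{2} + b13*e_{1} e_{3} + b23*e_{2} e_{3} with a^2 + b12^2 + b13^2 + b23^2 = 1 (so R^-1 = ~R). Expanding the columns R e_j ~R gives tr M = 4a^2 - 1 and, from the antisymmetric part, M21 - M12 = -4a*b12, M13 - M31 = 4a*b13, M32 - M23 = -4a*b23.
Here tr M = \frac{611}{289}, so a^2 = (1 + tr M)/4 = \frac{225}{289} and a = ±\frac{15}{17}. Taking a = \frac{15}{17}: M21 - M12 = -\frac{480}{289}, M13 - M31 = 0, M32 - M23 = 0, giving b12 = \frac{8}{17}, b13 = 0, b23 = 0, i.e. R = \frac{15}{17} + \frac{8}{17} e_{1} e_{2}.
Its e_{1} e_{2} coefficient is already positive.
Answer: \frac{15}{17} + \frac{8}{17} e_{1} e_{2}. Uniqueness: Spin(3) -> SO(3) maps R and -R to the same rotation of trace \frac{611}{289}; fixing the sign of the e_{1} e_{2} coefficient removes the ambiguity.


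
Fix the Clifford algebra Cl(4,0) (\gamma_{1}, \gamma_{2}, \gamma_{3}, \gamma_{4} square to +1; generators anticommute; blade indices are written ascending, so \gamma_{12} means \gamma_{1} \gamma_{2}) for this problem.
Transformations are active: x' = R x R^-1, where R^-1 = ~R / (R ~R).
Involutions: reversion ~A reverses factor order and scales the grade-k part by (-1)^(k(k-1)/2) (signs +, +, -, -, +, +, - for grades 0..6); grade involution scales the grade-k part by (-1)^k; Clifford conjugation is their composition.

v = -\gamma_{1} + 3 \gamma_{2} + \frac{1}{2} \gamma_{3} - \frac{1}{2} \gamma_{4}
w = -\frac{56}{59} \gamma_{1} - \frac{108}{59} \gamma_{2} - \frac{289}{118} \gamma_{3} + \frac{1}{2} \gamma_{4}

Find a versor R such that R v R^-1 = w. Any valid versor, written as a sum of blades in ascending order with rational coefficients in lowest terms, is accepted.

Here q(v) = q(w) = \frac{21}{2}; the classical choice R = v + w = -\frac{115}{59} \gamma_{1} + \frac{69}{59} \gamma_{2} - \frac{115}{59} \gamma_{3} then realises v -> w under the sandwich.
Answer: -\frac{115}{59} \gamma_{1} + \frac{69}{59} \gamma_{2} - \frac{115}{59} \gamma_{3}


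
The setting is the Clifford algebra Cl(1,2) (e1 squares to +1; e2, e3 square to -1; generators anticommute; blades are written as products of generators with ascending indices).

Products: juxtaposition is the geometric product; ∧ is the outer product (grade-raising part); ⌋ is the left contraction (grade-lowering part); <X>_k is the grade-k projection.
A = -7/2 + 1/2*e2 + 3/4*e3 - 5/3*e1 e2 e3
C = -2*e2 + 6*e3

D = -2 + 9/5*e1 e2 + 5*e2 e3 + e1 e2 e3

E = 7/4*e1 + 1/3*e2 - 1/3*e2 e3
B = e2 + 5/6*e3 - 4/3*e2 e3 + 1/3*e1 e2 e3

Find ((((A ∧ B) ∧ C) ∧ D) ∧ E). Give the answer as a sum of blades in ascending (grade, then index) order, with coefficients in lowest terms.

step 1: -7/2*e2 - 35/12*e3 + 13/3*e2 e3 - 7/6*e1 e2 e3
step 2: -161/6*e2 e3
step 3: 161/3*e2 e3
step 4: 1127/12*e1 e2 e3
Answer: 1127/12*e1 e2 e3


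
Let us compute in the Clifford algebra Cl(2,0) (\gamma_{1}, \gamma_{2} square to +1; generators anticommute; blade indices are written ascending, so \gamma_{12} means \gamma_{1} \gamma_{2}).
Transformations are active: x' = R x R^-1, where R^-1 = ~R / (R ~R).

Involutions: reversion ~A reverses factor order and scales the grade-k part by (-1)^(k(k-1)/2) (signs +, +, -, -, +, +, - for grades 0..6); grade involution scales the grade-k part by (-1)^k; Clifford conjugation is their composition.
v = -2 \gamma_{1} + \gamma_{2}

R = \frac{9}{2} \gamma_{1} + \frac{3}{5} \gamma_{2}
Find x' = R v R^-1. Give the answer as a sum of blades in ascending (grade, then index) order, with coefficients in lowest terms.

~R = \frac{9}{2} \gamma_{1} + \frac{3}{5} \gamma_{2}, and R ~R = \frac{2061}{100}, so R^-1 = ~R / (\frac{2061}{100}).
R v = -\frac{42}{5} + \frac{57}{10} \gamma_{12}
Answer: -\frac{382}{229} \gamma_{1} - \frac{341}{229} \gamma_{2}


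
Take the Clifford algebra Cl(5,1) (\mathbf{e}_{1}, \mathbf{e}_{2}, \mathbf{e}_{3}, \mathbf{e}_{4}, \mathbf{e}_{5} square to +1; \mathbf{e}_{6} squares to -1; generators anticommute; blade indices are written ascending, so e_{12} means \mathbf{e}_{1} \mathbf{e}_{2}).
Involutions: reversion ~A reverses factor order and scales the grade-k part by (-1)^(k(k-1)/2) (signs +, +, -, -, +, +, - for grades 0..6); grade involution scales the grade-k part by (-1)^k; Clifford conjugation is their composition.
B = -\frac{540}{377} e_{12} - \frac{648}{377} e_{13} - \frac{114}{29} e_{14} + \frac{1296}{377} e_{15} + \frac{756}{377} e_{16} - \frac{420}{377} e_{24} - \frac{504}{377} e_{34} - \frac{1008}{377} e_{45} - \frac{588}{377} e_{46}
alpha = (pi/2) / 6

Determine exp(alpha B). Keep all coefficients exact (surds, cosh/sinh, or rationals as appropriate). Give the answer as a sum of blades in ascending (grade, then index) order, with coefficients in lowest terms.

B^2 term by term: the squares give (-\frac{540}{377})^2*(e_{12})^2 + (-\frac{648}{377})^2*(e_{13})^2 + (-\frac{114}{29})^2*(e_{14})^2 + (\frac{1296}{377})^2*(e_{15})^2 + (\frac{756}{377})^2*(e_{16})^2 + (-\frac{420}{377})^2*(e_{24})^2 + (-\frac{504}{377})^2*(e_{34})^2 + (-\frac{1008}{377})^2*(e_{45})^2 + (-\frac{588}{377})^2*(e_{46})^2 = \frac{291600}{142129}*(-1) + \frac{419904}{142129}*(-1) + \frac{12996}{841}*(-1) + \frac{1679616}{142129}*(-1) + \frac{571536}{142129}*(+1) + \frac{176400}{142129}*(-1) + \frac{254016}{142129}*(-1) + \frac{1016064}{142129}*(-1) + \frac{345744}{142129}*(+1) = -36 (each basis 2-blade squares to minus the product of its generators' squares); cross terms between blades sharing an index anticommute and cancel; the commuting (index-disjoint) pairs give grade-4 terms 2*c*c'*(blade product), which cancel blade by blade — e_{1234}: \frac{544320}{142129} - \frac{544320}{142129} = 0; e_{1245}: \frac{1088640}{142129} - \frac{1088640}{142129} = 0; e_{1246}: \frac{635040}{142129} - \frac{635040}{142129} = 0; e_{1345}: \frac{1306368}{142129} - \frac{1306368}{142129} = 0; e_{1346}: \frac{762048}{142129} - \frac{762048}{142129} = 0; e_{1456}: \frac{1524096}{142129} - \frac{1524096}{142129} = 0 — confirming B is simple. So B^2 = -36.
B^2 = -36 — B^2 < 0, so the exponential closes trigonometrically: l = 6, alpha*l = \frac{\pi}{2}, so exp(alpha B) = cos(\frac{\pi}{2}) + (sin(\frac{\pi}{2})/6)*B = 0 + (\frac{1}{6})*B.
Answer: - \frac{90}{377} e_{12} - \frac{108}{377} e_{13} - \frac{19}{29} e_{14} + \frac{216}{377} e_{15} + \frac{126}{377} e_{16} - \frac{70}{377} e_{24} - \frac{84}{377} e_{34} - \frac{168}{377} e_{45} - \frac{98}{377} e_{46}


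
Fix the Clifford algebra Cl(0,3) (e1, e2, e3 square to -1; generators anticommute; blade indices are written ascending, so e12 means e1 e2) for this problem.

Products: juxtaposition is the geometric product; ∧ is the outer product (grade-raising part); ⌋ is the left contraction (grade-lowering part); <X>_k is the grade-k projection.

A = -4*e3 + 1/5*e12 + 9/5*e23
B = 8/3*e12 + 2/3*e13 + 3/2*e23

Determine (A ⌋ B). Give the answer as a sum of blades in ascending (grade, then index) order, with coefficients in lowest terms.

step 1: -97/30 - 8/3*e1 - 6*e2
Answer: -97/30 - 8/3*e1 - 6*e2


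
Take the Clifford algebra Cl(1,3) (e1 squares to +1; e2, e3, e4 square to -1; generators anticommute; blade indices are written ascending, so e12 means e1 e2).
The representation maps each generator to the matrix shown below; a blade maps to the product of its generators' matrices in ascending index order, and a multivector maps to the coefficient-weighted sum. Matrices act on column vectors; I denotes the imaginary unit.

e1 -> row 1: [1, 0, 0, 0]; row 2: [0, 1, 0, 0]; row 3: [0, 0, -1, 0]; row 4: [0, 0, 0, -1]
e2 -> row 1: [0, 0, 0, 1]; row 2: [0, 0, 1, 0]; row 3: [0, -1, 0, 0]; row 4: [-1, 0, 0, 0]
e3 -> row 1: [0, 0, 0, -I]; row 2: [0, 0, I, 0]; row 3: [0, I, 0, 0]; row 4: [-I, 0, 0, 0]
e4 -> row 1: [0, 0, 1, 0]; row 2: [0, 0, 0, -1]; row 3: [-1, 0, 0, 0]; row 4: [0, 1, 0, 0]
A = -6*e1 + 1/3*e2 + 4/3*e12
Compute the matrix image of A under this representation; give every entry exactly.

Bivector images (products of the table entries): rho(e12) = rho(e1)rho(e2) = row 1: [0, 0, 0, 1]; row 2: [0, 0, 1, 0]; row 3: [0, 1, 0, 0]; row 4: [1, 0, 0, 0].
M = (-6)*rho(e1) + (1/3)*rho(e2) + (4/3)*rho(e12), summed entrywise:
Answer: row 1: [-6, 0, 0, 5/3]; row 2: [0, -6, 5/3, 0]; row 3: [0, 1, 6, 0]; row 4: [1, 0, 0, 6]


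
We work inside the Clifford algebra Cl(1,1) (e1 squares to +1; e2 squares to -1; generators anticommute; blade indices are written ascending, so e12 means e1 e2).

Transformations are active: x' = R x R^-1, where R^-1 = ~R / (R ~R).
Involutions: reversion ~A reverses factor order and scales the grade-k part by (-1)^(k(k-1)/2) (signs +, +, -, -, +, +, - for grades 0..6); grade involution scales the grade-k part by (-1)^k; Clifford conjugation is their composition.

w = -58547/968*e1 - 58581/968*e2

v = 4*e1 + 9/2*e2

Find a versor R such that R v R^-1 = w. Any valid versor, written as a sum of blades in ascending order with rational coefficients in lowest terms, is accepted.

Take R = v + w = -54675/968*e1 - 54225/968*e2. Because q(v) = q(w) = -17/4, conjugation by R sends v exactly to w.
Answer: -54675/968*e1 - 54225/968*e2


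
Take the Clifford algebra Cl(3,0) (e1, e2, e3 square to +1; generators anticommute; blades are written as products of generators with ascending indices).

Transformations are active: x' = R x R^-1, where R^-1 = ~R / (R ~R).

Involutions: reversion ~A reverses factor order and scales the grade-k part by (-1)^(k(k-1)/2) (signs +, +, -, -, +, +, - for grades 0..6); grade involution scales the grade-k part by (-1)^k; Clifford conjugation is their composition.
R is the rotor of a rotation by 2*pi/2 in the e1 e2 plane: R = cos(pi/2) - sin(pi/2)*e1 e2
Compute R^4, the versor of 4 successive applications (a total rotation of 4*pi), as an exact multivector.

Because a rotor carries half the rotation angle, composing 4 copies of this e1 e2-plane rotor multiplies the phase: 4*(pi/2) = 2*pi, hence R^4 = cos(2*pi) - sin(2*pi)*e1 e2.
cos(2*pi) = 1 and sin(2*pi) = 0, so R^4 = 1. The total rotation 4*pi is 2 full turns, so every vector returns to itself, yet the rotor is +1, back on the identity sheet (an even number of 2*pi turns).
Answer: 1


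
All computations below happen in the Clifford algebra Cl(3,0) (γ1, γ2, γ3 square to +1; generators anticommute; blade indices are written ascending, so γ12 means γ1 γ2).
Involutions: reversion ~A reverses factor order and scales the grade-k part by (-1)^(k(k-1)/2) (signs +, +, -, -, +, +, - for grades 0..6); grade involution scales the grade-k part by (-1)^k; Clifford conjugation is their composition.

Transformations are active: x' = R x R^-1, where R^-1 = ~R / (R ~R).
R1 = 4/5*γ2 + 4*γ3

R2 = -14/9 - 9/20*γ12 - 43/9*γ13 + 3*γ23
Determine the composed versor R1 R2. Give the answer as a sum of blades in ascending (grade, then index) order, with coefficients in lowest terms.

Distribute over the terms of R1 (each basis-blade product reordered to ascending indices, repeated generators contracted through their squares):
(4/5*γ2) R2 = 9/25*γ1 - 56/45*γ2 + 12/5*γ3 + 172/45*γ123
(4*γ3) R2 = 172/9*γ1 - 12*γ2 - 56/9*γ3 - 9/5*γ123
Summing the partial products and collecting blades:
Answer: 4381/225*γ1 - 596/45*γ2 - 172/45*γ3 + 91/45*γ123


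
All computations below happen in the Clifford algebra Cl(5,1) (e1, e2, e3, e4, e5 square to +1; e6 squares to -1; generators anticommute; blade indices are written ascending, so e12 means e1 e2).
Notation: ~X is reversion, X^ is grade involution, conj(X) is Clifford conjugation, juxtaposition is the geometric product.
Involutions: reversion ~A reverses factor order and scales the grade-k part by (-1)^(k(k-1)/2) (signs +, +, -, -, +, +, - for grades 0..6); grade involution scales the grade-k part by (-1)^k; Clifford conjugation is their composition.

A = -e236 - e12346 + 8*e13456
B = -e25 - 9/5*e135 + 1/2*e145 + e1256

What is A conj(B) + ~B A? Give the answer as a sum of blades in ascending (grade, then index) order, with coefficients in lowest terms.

first term: -4*e36 - 72/5*e46 + e135 + 8*e234 + e345 + e356 - 9/5*e1256 - 1/2*e2356 - 9/5*e2456 - 8*e12346 - e13456 + 1/2*e123456
second term: 4*e36 + 72/5*e46 + e135 - 8*e234 - e345 - e356 + 9/5*e1256 - 1/2*e2356 - 9/5*e2456 + 8*e12346 + e13456 + 1/2*e123456
Answer: 2*e135 - e2356 - 18/5*e2456 + e123456
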